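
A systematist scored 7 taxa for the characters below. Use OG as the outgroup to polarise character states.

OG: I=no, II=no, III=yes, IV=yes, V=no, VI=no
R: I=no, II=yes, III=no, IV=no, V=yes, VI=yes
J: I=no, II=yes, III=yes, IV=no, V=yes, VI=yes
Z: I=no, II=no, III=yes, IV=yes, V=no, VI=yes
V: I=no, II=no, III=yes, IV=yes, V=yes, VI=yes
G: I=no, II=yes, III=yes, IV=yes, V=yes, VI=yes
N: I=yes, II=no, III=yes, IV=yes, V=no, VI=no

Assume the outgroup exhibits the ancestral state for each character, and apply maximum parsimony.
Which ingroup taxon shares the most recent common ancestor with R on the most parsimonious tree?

Character polarity is set by the outgroup: the derived state is whichever differs from the outgroup's state, so for III, IV the derived state is 'no', and for the remaining characters it is 'yes'.
I: derived state 'yes' in N only — an autapomorphy, so it tells us nothing about relationships among taxa.
II (derived state 'yes') is shared by G, J, and R — a synapomorphy uniting that clade.
III: derived state 'no' in R only — an autapomorphy, so it tells us nothing about relationships among taxa.
Only J and R show the derived state 'no' for IV, supporting them as a clade.
Only G, J, R, and V show the derived state 'yes' for V, supporting them as a clade.
VI: derived state 'yes' in G, J, R, V, and Z only — synapomorphy for {G, J, R, V, Z}.
Most parsimonious ingroup topology: (((((R,J),G),V),Z),N).
R and J form a cherry on this tree, so they are sister taxa.

J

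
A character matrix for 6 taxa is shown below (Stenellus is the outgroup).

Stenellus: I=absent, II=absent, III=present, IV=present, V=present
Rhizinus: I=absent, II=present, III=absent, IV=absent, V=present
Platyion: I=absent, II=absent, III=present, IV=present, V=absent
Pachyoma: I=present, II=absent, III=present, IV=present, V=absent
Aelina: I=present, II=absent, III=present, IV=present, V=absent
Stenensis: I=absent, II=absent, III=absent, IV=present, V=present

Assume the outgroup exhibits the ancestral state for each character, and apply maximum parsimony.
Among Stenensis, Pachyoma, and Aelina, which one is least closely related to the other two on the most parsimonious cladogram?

Character polarity is set by the outgroup: the derived state is whichever differs from the outgroup's state, so for III, IV, V the derived state is 'absent', and for the remaining characters it is 'present'.
I (derived state 'present') is shared by Aelina and Pachyoma — a synapomorphy uniting that clade.
II (derived state 'present') is unique to Rhizinus (autapomorphy; uninformative for grouping).
Only Rhizinus and Stenensis show the derived state 'absent' for III, supporting them as a clade.
IV (derived state 'absent') is unique to Rhizinus (autapomorphy; uninformative for grouping).
V: derived state 'absent' in Aelina, Pachyoma, and Platyion only — synapomorphy for {Aelina, Pachyoma, Platyion}.
Most parsimonious ingroup topology: ((Rhizinus,Stenensis),(Platyion,(Pachyoma,Aelina))).
Pachyoma and Aelina share a more recent common ancestor with each other than either does with Stenensis, so Stenensis is the least closely related of the three.

Stenensis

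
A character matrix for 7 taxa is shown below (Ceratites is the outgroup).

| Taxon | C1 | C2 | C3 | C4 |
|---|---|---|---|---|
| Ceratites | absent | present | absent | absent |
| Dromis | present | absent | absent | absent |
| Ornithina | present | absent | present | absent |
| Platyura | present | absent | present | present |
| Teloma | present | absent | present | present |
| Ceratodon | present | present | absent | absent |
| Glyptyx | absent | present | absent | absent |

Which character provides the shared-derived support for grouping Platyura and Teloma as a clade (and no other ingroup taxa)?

C4

Character polarity is set by the outgroup: the derived state is whichever differs from the outgroup's state, so for C2 the derived state is 'absent', and for the remaining characters it is 'present'.
Only Ceratodon, Dromis, Ornithina, Platyura, and Teloma show the derived state 'present' for C1, supporting them as a clade.
Only Dromis, Ornithina, Platyura, and Teloma show the derived state 'absent' for C2, supporting them as a clade.
Only Ornithina, Platyura, and Teloma show the derived state 'present' for C3, supporting them as a clade.
Only Platyura and Teloma show the derived state 'present' for C4, supporting them as a clade.
Most parsimonious ingroup topology: (((Dromis,(Ornithina,(Platyura,Teloma))),Ceratodon),Glyptyx).
The clade {Platyura, Teloma} is supported by C4: its derived state 'present' occurs in exactly those taxa and in no other taxon (including the outgroup).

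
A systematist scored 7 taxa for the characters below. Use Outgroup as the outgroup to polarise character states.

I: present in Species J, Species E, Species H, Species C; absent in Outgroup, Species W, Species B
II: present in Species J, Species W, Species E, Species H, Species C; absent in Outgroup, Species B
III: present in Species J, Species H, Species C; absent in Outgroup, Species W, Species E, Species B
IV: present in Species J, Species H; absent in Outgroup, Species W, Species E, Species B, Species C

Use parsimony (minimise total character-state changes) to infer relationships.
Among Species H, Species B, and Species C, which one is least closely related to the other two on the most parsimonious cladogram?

Species B

The outgroup has state 'absent' for every character, so 'present' is the derived state throughout.
I: derived state 'present' in Species C, Species E, Species H, and Species J only — synapomorphy for {Species C, Species E, Species H, Species J}.
II (derived state 'present') is shared by Species C, Species E, Species H, Species J, and Species W — a synapomorphy uniting that clade.
Only Species C, Species H, and Species J show the derived state 'present' for III, supporting them as a clade.
IV: derived state 'present' in Species H and Species J only — synapomorphy for {Species H, Species J}.
Most parsimonious ingroup topology: (((((Species J,Species H),Species C),Species E),Species W),Species B).
Species C and Species H share a more recent common ancestor with each other than either does with Species B, so Species B is the least closely related of the three.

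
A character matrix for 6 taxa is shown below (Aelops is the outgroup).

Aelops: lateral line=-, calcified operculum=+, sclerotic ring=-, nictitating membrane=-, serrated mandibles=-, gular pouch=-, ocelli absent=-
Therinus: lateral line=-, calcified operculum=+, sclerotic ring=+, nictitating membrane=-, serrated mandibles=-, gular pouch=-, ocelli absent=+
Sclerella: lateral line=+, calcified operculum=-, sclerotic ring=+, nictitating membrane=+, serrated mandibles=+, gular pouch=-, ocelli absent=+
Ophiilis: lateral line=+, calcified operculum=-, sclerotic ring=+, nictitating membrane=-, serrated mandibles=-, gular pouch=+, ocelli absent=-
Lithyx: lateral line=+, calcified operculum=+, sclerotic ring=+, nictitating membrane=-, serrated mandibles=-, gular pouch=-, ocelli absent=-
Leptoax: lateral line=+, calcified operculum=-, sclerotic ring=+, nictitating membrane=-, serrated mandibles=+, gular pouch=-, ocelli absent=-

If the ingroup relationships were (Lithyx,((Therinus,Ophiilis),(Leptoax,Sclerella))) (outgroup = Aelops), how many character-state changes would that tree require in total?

Map each character onto (Lithyx,((Therinus,Ophiilis),(Leptoax,Sclerella))) (rooted by Aelops) and count the minimum state changes it requires (Fitch parsimony):
lateral line: 2; calcified operculum: 2; sclerotic ring: 1; nictitating membrane: 1; serrated mandibles: 1; gular pouch: 1; ocelli absent: 2.
Total tree length = 10.

10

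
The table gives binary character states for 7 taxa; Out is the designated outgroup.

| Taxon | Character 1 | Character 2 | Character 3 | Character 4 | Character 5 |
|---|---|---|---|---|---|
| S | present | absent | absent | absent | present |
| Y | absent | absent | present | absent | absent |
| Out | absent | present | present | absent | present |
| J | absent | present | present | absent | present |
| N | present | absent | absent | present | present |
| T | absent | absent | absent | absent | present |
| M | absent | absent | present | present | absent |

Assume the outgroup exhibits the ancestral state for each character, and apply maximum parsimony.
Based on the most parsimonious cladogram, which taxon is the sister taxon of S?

N

Character polarity is set by the outgroup: the derived state is whichever differs from the outgroup's state, so for Character 2, Character 3, Character 5 the derived state is 'absent', and for the remaining characters it is 'present'.
Character 1: derived state 'present' in N and S only — synapomorphy for {N, S}.
Character 2: derived state 'absent' in M, N, S, T, and Y only — synapomorphy for {M, N, S, T, Y}.
Character 3 (derived state 'absent') is shared by N, S, and T — a synapomorphy uniting that clade.
Character 4 (state 'present') occurs in M and N but conflicts with the nesting implied by the other characters — most parsimoniously interpreted as homoplasy.
Character 5 (derived state 'absent') is shared by M and Y — a synapomorphy uniting that clade.
Most parsimonious ingroup topology: (((M,Y),((S,N),T)),J).
S and N form a cherry on this tree, so they are sister taxa.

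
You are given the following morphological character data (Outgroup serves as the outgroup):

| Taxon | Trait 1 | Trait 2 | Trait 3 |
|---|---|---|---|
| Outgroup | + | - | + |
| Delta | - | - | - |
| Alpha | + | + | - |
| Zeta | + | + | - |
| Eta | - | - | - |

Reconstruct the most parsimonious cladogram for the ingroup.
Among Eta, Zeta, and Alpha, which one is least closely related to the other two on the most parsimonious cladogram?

Eta

Character polarity is set by the outgroup: the derived state is whichever differs from the outgroup's state, so for Trait 1, Trait 3 the derived state is '-', and for the remaining characters it is '+'.
Trait 1 (derived state '-') is shared by Delta and Eta — a synapomorphy uniting that clade.
Trait 2: derived state '+' in Alpha and Zeta only — synapomorphy for {Alpha, Zeta}.
All ingroup taxa share the derived state '-' for Trait 3; it defines the ingroup but does not resolve relationships within it.
Most parsimonious ingroup topology: ((Delta,Eta),(Alpha,Zeta)).
Zeta and Alpha share a more recent common ancestor with each other than either does with Eta, so Eta is the least closely related of the three.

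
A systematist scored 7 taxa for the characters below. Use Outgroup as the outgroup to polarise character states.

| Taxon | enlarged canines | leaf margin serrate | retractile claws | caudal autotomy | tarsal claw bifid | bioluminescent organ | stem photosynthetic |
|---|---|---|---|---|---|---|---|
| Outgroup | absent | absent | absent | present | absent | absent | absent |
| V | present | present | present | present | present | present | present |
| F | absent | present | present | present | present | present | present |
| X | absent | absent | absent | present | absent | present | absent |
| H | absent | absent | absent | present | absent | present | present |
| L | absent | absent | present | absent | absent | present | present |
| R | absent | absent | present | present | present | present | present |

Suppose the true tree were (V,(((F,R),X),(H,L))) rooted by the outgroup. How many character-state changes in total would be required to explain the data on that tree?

12

Map each character onto (V,(((F,R),X),(H,L))) (rooted by Outgroup) and count the minimum state changes it requires (Fitch parsimony):
enlarged canines: 1; leaf margin serrate: 2; retractile claws: 3; caudal autotomy: 1; tarsal claw bifid: 2; bioluminescent organ: 1; stem photosynthetic: 2.
Total tree length = 12.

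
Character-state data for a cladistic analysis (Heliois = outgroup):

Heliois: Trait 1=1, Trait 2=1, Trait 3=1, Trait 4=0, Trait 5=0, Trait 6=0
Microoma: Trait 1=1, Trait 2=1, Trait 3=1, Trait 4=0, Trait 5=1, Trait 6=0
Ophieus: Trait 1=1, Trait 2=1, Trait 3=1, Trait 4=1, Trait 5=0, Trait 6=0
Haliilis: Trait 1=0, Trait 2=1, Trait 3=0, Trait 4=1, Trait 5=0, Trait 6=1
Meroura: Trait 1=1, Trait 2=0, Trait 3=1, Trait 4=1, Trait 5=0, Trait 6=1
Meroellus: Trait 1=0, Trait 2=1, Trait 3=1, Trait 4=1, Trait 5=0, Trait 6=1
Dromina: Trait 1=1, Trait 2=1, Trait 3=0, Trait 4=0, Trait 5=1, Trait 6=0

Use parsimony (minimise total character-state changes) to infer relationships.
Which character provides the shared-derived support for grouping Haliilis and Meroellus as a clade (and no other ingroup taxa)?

Character polarity is set by the outgroup: the derived state is whichever differs from the outgroup's state, so for Trait 1, Trait 2, Trait 3 the derived state is '0', and for the remaining characters it is '1'.
Trait 1: derived state '0' in Haliilis and Meroellus only — synapomorphy for {Haliilis, Meroellus}.
Trait 2: derived state '0' in Meroura only — an autapomorphy, so it tells us nothing about relationships among taxa.
Trait 3 groups Dromina and Haliilis, which is incompatible with the clades supported by the remaining characters; treating it as convergent (homoplasy) costs fewer steps than any alternative tree.
Only Haliilis, Meroellus, Meroura, and Ophieus show the derived state '1' for Trait 4, supporting them as a clade.
Trait 5: derived state '1' in Dromina and Microoma only — synapomorphy for {Dromina, Microoma}.
Only Haliilis, Meroellus, and Meroura show the derived state '1' for Trait 6, supporting them as a clade.
Most parsimonious ingroup topology: ((Microoma,Dromina),(Ophieus,((Haliilis,Meroellus),Meroura))).
The clade {Haliilis, Meroellus} is supported by Trait 1: its derived state '0' occurs in exactly those taxa and in no other taxon (including the outgroup).

Trait 1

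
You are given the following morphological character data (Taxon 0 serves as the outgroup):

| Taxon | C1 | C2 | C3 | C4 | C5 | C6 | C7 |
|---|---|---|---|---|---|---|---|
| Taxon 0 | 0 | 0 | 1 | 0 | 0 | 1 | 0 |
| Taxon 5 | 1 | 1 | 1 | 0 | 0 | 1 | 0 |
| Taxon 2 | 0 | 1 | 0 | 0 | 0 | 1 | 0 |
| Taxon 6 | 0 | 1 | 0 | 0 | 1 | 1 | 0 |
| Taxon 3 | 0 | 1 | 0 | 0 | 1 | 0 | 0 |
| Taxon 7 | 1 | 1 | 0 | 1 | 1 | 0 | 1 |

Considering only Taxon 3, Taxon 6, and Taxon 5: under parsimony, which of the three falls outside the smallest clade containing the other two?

Character polarity is set by the outgroup: the derived state is whichever differs from the outgroup's state, so for C3, C6 the derived state is '0', and for the remaining characters it is '1'.
C1 groups Taxon 5 and Taxon 7, which is incompatible with the clades supported by the remaining characters; treating it as convergent (homoplasy) costs fewer steps than any alternative tree.
All ingroup taxa share the derived state '1' for C2; it defines the ingroup but does not resolve relationships within it.
C3 (derived state '0') is shared by Taxon 2, Taxon 3, Taxon 6, and Taxon 7 — a synapomorphy uniting that clade.
C4 (derived state '1') is unique to Taxon 7 (autapomorphy; uninformative for grouping).
Only Taxon 3, Taxon 6, and Taxon 7 show the derived state '1' for C5, supporting them as a clade.
Only Taxon 3 and Taxon 7 show the derived state '0' for C6, supporting them as a clade.
C7 (derived state '1') is unique to Taxon 7 (autapomorphy; uninformative for grouping).
Most parsimonious ingroup topology: (Taxon 5,(Taxon 2,(Taxon 6,(Taxon 3,Taxon 7)))).
Taxon 3 and Taxon 6 share a more recent common ancestor with each other than either does with Taxon 5, so Taxon 5 is the least closely related of the three.

Taxon 5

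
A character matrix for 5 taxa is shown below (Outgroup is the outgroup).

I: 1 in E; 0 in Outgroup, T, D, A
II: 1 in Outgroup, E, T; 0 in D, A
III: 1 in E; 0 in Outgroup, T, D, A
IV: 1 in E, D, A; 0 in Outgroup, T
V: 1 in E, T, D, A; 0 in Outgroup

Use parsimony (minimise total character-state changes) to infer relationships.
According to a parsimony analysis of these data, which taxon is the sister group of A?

D

Character polarity is set by the outgroup: the derived state is whichever differs from the outgroup's state, so for II the derived state is '0', and for the remaining characters it is '1'.
I (derived state '1') is unique to E (autapomorphy; uninformative for grouping).
Only A and D show the derived state '0' for II, supporting them as a clade.
III (derived state '1') is unique to E (autapomorphy; uninformative for grouping).
IV (derived state '1') is shared by A, D, and E — a synapomorphy uniting that clade.
All ingroup taxa share the derived state '1' for V; it defines the ingroup but does not resolve relationships within it.
Most parsimonious ingroup topology: ((E,(D,A)),T).
A and D form a cherry on this tree, so they are sister taxa.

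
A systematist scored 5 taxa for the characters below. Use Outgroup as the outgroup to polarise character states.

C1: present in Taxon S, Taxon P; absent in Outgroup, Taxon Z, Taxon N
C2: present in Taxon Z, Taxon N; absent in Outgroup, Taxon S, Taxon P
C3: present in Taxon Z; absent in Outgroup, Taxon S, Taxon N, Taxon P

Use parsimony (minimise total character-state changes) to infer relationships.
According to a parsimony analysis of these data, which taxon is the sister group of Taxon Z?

The outgroup has state 'absent' for every character, so 'present' is the derived state throughout.
C1 (derived state 'present') is shared by Taxon P and Taxon S — a synapomorphy uniting that clade.
Only Taxon N and Taxon Z show the derived state 'present' for C2, supporting them as a clade.
C3 (derived state 'present') is unique to Taxon Z (autapomorphy; uninformative for grouping).
Most parsimonious ingroup topology: ((Taxon S,Taxon P),(Taxon Z,Taxon N)).
Taxon Z and Taxon N form a cherry on this tree, so they are sister taxa.

Taxon N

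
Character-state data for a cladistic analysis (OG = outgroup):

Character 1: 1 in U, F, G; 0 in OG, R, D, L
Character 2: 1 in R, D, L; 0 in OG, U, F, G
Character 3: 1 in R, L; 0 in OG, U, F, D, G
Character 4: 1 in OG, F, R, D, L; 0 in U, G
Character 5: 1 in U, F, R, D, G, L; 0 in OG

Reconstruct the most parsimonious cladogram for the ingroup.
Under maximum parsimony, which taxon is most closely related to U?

G

Character polarity is set by the outgroup: the derived state is whichever differs from the outgroup's state, so for Character 4 the derived state is '0', and for the remaining characters it is '1'.
Character 1 (derived state '1') is shared by F, G, and U — a synapomorphy uniting that clade.
Only D, L, and R show the derived state '1' for Character 2, supporting them as a clade.
Character 3: derived state '1' in L and R only — synapomorphy for {L, R}.
Only G and U show the derived state '0' for Character 4, supporting them as a clade.
All ingroup taxa share the derived state '1' for Character 5; it defines the ingroup but does not resolve relationships within it.
Most parsimonious ingroup topology: (((U,G),F),((R,L),D)).
U and G form a cherry on this tree, so they are sister taxa.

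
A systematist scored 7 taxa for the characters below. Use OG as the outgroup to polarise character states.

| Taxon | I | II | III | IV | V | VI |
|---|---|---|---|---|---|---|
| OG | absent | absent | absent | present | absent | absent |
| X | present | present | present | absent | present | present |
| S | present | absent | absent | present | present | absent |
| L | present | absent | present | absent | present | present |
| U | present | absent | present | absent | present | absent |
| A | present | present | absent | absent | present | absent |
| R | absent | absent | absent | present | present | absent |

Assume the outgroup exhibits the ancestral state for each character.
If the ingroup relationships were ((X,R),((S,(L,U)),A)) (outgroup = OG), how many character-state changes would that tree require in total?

Map each character onto ((X,R),((S,(L,U)),A)) (rooted by OG) and count the minimum state changes it requires (Fitch parsimony):
I: 2; II: 2; III: 2; IV: 3; V: 1; VI: 2.
Total tree length = 12.

12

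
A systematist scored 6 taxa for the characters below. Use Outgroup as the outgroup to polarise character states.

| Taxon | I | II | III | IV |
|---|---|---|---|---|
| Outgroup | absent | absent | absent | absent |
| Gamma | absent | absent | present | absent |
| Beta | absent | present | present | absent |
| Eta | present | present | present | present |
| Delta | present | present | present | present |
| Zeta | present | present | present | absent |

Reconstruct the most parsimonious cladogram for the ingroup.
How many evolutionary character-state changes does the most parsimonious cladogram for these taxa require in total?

The outgroup has state 'absent' for every character, so 'present' is the derived state throughout.
Only Delta, Eta, and Zeta show the derived state 'present' for I, supporting them as a clade.
Only Beta, Delta, Eta, and Zeta show the derived state 'present' for II, supporting them as a clade.
All ingroup taxa share the derived state 'present' for III; it defines the ingroup but does not resolve relationships within it.
IV: derived state 'present' in Delta and Eta only — synapomorphy for {Delta, Eta}.
Most parsimonious ingroup topology: (Gamma,(Beta,((Eta,Delta),Zeta))).
Changes per character on this tree: I: 1; II: 1; III: 1; IV: 1.
Total = 4.

4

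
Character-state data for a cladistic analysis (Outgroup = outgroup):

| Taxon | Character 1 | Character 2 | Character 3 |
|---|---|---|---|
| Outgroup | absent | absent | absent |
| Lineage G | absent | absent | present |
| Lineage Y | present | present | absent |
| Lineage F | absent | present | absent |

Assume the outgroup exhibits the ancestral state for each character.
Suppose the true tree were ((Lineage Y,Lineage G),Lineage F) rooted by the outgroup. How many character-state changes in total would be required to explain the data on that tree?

4

Map each character onto ((Lineage Y,Lineage G),Lineage F) (rooted by Outgroup) and count the minimum state changes it requires (Fitch parsimony):
Character 1: 1; Character 2: 2; Character 3: 1.
Total tree length = 4.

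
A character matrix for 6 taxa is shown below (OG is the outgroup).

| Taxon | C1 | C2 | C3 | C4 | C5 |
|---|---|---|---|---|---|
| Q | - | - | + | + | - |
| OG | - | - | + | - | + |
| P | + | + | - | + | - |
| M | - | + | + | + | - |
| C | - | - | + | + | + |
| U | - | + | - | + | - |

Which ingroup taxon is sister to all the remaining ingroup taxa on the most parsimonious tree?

Character polarity is set by the outgroup: the derived state is whichever differs from the outgroup's state, so for C3, C5 the derived state is '-', and for the remaining characters it is '+'.
C1: derived state '+' in P only — an autapomorphy, so it tells us nothing about relationships among taxa.
C2 (derived state '+') is shared by M, P, and U — a synapomorphy uniting that clade.
C3: derived state '-' in P and U only — synapomorphy for {P, U}.
C4 (derived state '+') is shared by all ingroup taxa — unites the whole ingroup.
C5: derived state '-' in M, P, Q, and U only — synapomorphy for {M, P, Q, U}.
Most parsimonious ingroup topology: (C,((M,(U,P)),Q)).
C is sister to the clade containing all other ingroup taxa, so it is the earliest-diverging (most basal) ingroup lineage.

C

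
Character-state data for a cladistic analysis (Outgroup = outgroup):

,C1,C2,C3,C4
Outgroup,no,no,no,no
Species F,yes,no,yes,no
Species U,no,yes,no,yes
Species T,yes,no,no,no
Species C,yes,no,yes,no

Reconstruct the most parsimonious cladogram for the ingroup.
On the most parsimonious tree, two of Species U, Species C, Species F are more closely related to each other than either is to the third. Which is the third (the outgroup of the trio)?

The outgroup has state 'no' for every character, so 'yes' is the derived state throughout.
C1: derived state 'yes' in Species C, Species F, and Species T only — synapomorphy for {Species C, Species F, Species T}.
C2 (derived state 'yes') is unique to Species U (autapomorphy; uninformative for grouping).
C3 (derived state 'yes') is shared by Species C and Species F — a synapomorphy uniting that clade.
C4 (derived state 'yes') is unique to Species U (autapomorphy; uninformative for grouping).
Most parsimonious ingroup topology: (((Species F,Species C),Species T),Species U).
Species F and Species C share a more recent common ancestor with each other than either does with Species U, so Species U is the least closely related of the three.

Species U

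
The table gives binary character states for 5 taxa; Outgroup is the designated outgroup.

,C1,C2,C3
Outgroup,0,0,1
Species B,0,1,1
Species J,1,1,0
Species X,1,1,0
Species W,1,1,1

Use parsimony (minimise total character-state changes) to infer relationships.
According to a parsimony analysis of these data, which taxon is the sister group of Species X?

Character polarity is set by the outgroup: the derived state is whichever differs from the outgroup's state, so for C3 the derived state is '0', and for the remaining characters it is '1'.
C1: derived state '1' in Species J, Species W, and Species X only — synapomorphy for {Species J, Species W, Species X}.
C2 (derived state '1') is shared by all ingroup taxa — unites the whole ingroup.
C3: derived state '0' in Species J and Species X only — synapomorphy for {Species J, Species X}.
Most parsimonious ingroup topology: (Species B,((Species J,Species X),Species W)).
Species X and Species J form a cherry on this tree, so they are sister taxa.

Species J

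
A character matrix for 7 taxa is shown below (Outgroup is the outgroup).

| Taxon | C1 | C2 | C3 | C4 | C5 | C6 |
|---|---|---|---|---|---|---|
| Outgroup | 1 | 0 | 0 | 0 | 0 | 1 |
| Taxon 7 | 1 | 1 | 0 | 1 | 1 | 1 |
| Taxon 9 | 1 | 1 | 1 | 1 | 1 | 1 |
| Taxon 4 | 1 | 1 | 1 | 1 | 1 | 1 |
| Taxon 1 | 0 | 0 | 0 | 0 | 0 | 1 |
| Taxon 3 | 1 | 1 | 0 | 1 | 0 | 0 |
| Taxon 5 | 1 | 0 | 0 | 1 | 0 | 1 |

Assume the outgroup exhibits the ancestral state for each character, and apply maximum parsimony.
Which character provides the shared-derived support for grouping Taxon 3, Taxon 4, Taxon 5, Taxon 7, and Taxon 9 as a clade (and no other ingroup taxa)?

Character polarity is set by the outgroup: the derived state is whichever differs from the outgroup's state, so for C1, C6 the derived state is '0', and for the remaining characters it is '1'.
C1 (derived state '0') is unique to Taxon 1 (autapomorphy; uninformative for grouping).
C2: derived state '1' in Taxon 3, Taxon 4, Taxon 7, and Taxon 9 only — synapomorphy for {Taxon 3, Taxon 4, Taxon 7, Taxon 9}.
C3: derived state '1' in Taxon 4 and Taxon 9 only — synapomorphy for {Taxon 4, Taxon 9}.
C4: derived state '1' in Taxon 3, Taxon 4, Taxon 5, Taxon 7, and Taxon 9 only — synapomorphy for {Taxon 3, Taxon 4, Taxon 5, Taxon 7, Taxon 9}.
Only Taxon 4, Taxon 7, and Taxon 9 show the derived state '1' for C5, supporting them as a clade.
C6: derived state '0' in Taxon 3 only — an autapomorphy, so it tells us nothing about relationships among taxa.
Most parsimonious ingroup topology: ((((Taxon 7,(Taxon 9,Taxon 4)),Taxon 3),Taxon 5),Taxon 1).
The clade {Taxon 3, Taxon 4, Taxon 5, Taxon 7, Taxon 9} is supported by C4: its derived state '1' occurs in exactly those taxa and in no other taxon (including the outgroup).

C4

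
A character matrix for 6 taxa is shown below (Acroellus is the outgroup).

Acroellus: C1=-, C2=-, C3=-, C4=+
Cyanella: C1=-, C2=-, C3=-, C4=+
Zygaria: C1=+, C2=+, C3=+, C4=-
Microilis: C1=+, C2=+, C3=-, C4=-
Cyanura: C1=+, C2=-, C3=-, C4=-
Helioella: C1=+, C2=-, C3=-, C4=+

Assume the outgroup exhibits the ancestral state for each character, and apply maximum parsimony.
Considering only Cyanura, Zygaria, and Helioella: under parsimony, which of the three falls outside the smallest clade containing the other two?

Character polarity is set by the outgroup: the derived state is whichever differs from the outgroup's state, so for C4 the derived state is '-', and for the remaining characters it is '+'.
C1 (derived state '+') is shared by Cyanura, Helioella, Microilis, and Zygaria — a synapomorphy uniting that clade.
C2: derived state '+' in Microilis and Zygaria only — synapomorphy for {Microilis, Zygaria}.
C3: derived state '+' in Zygaria only — an autapomorphy, so it tells us nothing about relationships among taxa.
C4 (derived state '-') is shared by Cyanura, Microilis, and Zygaria — a synapomorphy uniting that clade.
Most parsimonious ingroup topology: (Cyanella,(((Zygaria,Microilis),Cyanura),Helioella)).
Zygaria and Cyanura share a more recent common ancestor with each other than either does with Helioella, so Helioella is the least closely related of the three.

Helioella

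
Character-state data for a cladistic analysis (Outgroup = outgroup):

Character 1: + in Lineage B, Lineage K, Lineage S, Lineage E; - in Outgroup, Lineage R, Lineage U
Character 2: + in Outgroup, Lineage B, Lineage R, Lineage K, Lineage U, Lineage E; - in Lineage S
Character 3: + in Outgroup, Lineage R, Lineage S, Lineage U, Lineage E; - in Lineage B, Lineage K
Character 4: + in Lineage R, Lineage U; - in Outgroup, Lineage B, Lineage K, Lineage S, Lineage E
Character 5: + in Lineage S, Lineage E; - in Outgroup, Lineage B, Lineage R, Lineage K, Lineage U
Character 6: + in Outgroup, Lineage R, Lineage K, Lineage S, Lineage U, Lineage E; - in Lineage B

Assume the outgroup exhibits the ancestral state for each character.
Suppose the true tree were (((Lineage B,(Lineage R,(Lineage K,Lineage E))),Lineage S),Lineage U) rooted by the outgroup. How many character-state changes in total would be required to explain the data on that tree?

Map each character onto (((Lineage B,(Lineage R,(Lineage K,Lineage E))),Lineage S),Lineage U) (rooted by Outgroup) and count the minimum state changes it requires (Fitch parsimony):
Character 1: 2; Character 2: 1; Character 3: 2; Character 4: 2; Character 5: 2; Character 6: 1.
Total tree length = 10.

10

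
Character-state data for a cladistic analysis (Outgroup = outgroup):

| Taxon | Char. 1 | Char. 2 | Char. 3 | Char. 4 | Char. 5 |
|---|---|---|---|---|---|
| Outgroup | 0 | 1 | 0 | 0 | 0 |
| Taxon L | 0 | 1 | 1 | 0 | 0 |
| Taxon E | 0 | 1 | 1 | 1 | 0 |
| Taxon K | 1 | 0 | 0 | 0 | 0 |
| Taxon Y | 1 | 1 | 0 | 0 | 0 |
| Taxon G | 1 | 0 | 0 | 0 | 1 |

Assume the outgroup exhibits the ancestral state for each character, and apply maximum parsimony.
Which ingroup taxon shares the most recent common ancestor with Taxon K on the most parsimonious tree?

Taxon G

Character polarity is set by the outgroup: the derived state is whichever differs from the outgroup's state, so for Char. 2 the derived state is '0', and for the remaining characters it is '1'.
Char. 1 (derived state '1') is shared by Taxon G, Taxon K, and Taxon Y — a synapomorphy uniting that clade.
Char. 2 (derived state '0') is shared by Taxon G and Taxon K — a synapomorphy uniting that clade.
Char. 3: derived state '1' in Taxon E and Taxon L only — synapomorphy for {Taxon E, Taxon L}.
Char. 4 (derived state '1') is unique to Taxon E (autapomorphy; uninformative for grouping).
Char. 5 (derived state '1') is unique to Taxon G (autapomorphy; uninformative for grouping).
Most parsimonious ingroup topology: ((Taxon L,Taxon E),((Taxon K,Taxon G),Taxon Y)).
Taxon K and Taxon G form a cherry on this tree, so they are sister taxa.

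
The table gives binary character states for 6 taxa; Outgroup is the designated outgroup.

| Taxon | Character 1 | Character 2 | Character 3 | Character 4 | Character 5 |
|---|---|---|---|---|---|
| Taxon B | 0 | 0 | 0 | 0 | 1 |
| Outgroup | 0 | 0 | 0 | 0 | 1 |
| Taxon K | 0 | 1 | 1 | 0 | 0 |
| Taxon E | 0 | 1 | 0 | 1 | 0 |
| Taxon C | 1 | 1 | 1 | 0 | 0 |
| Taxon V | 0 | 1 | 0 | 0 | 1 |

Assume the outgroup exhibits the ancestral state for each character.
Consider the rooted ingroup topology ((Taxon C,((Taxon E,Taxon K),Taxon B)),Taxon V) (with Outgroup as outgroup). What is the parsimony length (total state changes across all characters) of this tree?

8

Map each character onto ((Taxon C,((Taxon E,Taxon K),Taxon B)),Taxon V) (rooted by Outgroup) and count the minimum state changes it requires (Fitch parsimony):
Character 1: 1; Character 2: 2; Character 3: 2; Character 4: 1; Character 5: 2.
Total tree length = 8.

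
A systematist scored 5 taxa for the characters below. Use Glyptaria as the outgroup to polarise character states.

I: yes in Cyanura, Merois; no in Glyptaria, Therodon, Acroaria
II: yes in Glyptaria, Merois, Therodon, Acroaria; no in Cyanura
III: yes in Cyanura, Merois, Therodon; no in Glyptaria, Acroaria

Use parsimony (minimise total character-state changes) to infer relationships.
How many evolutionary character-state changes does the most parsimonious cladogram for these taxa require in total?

Character polarity is set by the outgroup: the derived state is whichever differs from the outgroup's state, so for II the derived state is 'no', and for the remaining characters it is 'yes'.
Only Cyanura and Merois show the derived state 'yes' for I, supporting them as a clade.
II: derived state 'no' in Cyanura only — an autapomorphy, so it tells us nothing about relationships among taxa.
III (derived state 'yes') is shared by Cyanura, Merois, and Therodon — a synapomorphy uniting that clade.
Most parsimonious ingroup topology: ((Therodon,(Cyanura,Merois)),Acroaria).
Changes per character on this tree: I: 1; II: 1; III: 1.
Total = 3.

3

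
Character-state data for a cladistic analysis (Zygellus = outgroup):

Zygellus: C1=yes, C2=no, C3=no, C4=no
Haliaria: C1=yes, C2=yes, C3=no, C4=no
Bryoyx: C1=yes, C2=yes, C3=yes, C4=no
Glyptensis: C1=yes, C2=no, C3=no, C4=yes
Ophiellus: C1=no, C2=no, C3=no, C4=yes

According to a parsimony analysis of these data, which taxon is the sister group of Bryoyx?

Character polarity is set by the outgroup: the derived state is whichever differs from the outgroup's state, so for C1 the derived state is 'no', and for the remaining characters it is 'yes'.
C1: derived state 'no' in Ophiellus only — an autapomorphy, so it tells us nothing about relationships among taxa.
C2: derived state 'yes' in Bryoyx and Haliaria only — synapomorphy for {Bryoyx, Haliaria}.
C3: derived state 'yes' in Bryoyx only — an autapomorphy, so it tells us nothing about relationships among taxa.
Only Glyptensis and Ophiellus show the derived state 'yes' for C4, supporting them as a clade.
Most parsimonious ingroup topology: ((Haliaria,Bryoyx),(Glyptensis,Ophiellus)).
Bryoyx and Haliaria form a cherry on this tree, so they are sister taxa.

Haliaria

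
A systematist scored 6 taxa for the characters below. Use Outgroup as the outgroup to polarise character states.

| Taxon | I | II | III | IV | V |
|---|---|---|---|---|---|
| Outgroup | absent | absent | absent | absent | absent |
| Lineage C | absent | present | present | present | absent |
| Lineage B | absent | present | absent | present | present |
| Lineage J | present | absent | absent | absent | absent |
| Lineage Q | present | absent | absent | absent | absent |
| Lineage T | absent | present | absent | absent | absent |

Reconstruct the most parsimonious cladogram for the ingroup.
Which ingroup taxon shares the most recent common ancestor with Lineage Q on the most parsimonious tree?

The outgroup has state 'absent' for every character, so 'present' is the derived state throughout.
I (derived state 'present') is shared by Lineage J and Lineage Q — a synapomorphy uniting that clade.
II (derived state 'present') is shared by Lineage B, Lineage C, and Lineage T — a synapomorphy uniting that clade.
III (derived state 'present') is unique to Lineage C (autapomorphy; uninformative for grouping).
IV (derived state 'present') is shared by Lineage B and Lineage C — a synapomorphy uniting that clade.
V: derived state 'present' in Lineage B only — an autapomorphy, so it tells us nothing about relationships among taxa.
Most parsimonious ingroup topology: (((Lineage C,Lineage B),Lineage T),(Lineage J,Lineage Q)).
Lineage Q and Lineage J form a cherry on this tree, so they are sister taxa.

Lineage J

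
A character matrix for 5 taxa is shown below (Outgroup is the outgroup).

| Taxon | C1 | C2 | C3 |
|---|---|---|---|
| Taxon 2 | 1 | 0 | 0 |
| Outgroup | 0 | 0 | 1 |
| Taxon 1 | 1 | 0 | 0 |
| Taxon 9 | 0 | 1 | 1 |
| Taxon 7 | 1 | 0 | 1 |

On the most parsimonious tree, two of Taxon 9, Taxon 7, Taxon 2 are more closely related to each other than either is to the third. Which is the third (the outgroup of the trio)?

Taxon 9

Character polarity is set by the outgroup: the derived state is whichever differs from the outgroup's state, so for C3 the derived state is '0', and for the remaining characters it is '1'.
C1: derived state '1' in Taxon 1, Taxon 2, and Taxon 7 only — synapomorphy for {Taxon 1, Taxon 2, Taxon 7}.
C2: derived state '1' in Taxon 9 only — an autapomorphy, so it tells us nothing about relationships among taxa.
C3 (derived state '0') is shared by Taxon 1 and Taxon 2 — a synapomorphy uniting that clade.
Most parsimonious ingroup topology: ((Taxon 7,(Taxon 1,Taxon 2)),Taxon 9).
Taxon 7 and Taxon 2 share a more recent common ancestor with each other than either does with Taxon 9, so Taxon 9 is the least closely related of the three.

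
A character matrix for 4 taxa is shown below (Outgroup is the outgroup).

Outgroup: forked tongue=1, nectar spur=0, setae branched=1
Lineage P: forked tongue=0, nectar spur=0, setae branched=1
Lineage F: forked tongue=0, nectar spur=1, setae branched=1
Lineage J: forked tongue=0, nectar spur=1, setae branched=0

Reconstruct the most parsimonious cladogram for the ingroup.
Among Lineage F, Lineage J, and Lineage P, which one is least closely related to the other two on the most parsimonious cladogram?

Lineage P

Character polarity is set by the outgroup: the derived state is whichever differs from the outgroup's state, so for forked tongue, setae branched the derived state is '0', and for the remaining characters it is '1'.
All ingroup taxa share the derived state '0' for forked tongue; it defines the ingroup but does not resolve relationships within it.
nectar spur: derived state '1' in Lineage F and Lineage J only — synapomorphy for {Lineage F, Lineage J}.
setae branched (derived state '0') is unique to Lineage J (autapomorphy; uninformative for grouping).
Most parsimonious ingroup topology: (Lineage P,(Lineage F,Lineage J)).
Lineage F and Lineage J share a more recent common ancestor with each other than either does with Lineage P, so Lineage P is the least closely related of the three.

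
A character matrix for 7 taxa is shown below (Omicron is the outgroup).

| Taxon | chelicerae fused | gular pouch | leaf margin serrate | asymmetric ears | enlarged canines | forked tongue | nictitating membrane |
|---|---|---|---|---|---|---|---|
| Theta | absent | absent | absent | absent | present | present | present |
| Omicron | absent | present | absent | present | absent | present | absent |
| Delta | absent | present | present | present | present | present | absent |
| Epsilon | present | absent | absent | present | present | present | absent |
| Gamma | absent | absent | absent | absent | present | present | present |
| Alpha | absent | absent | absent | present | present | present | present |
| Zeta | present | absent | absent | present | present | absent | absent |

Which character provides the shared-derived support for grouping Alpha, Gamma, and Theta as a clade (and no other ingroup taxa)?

nictitating membrane

Character polarity is set by the outgroup: the derived state is whichever differs from the outgroup's state, so for gular pouch, asymmetric ears, forked tongue the derived state is 'absent', and for the remaining characters it is 'present'.
chelicerae fused (derived state 'present') is shared by Epsilon and Zeta — a synapomorphy uniting that clade.
gular pouch: derived state 'absent' in Alpha, Epsilon, Gamma, Theta, and Zeta only — synapomorphy for {Alpha, Epsilon, Gamma, Theta, Zeta}.
leaf margin serrate: derived state 'present' in Delta only — an autapomorphy, so it tells us nothing about relationships among taxa.
asymmetric ears: derived state 'absent' in Gamma and Theta only — synapomorphy for {Gamma, Theta}.
All ingroup taxa share the derived state 'present' for enlarged canines; it defines the ingroup but does not resolve relationships within it.
forked tongue (derived state 'absent') is unique to Zeta (autapomorphy; uninformative for grouping).
nictitating membrane (derived state 'present') is shared by Alpha, Gamma, and Theta — a synapomorphy uniting that clade.
Most parsimonious ingroup topology: (((Alpha,(Gamma,Theta)),(Epsilon,Zeta)),Delta).
The clade {Alpha, Gamma, Theta} is supported by nictitating membrane: its derived state 'present' occurs in exactly those taxa and in no other taxon (including the outgroup).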